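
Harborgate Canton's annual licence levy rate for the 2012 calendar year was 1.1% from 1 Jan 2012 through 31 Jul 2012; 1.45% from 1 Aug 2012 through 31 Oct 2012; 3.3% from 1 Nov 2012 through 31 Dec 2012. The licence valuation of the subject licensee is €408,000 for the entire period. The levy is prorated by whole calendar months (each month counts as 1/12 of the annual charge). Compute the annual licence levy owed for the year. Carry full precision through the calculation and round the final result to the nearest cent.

€6,341.00

1 Jan – 31 Jul 2012: 7 months at 1.1% → €408,000 × 1.1% × 7/12 = €2,618.0000
1 Aug – 31 Oct 2012: 3 months at 1.45% → €408,000 × 1.45% × 3/12 = €1,479.0000
1 Nov – 31 Dec 2012: 2 months at 3.3% → €408,000 × 3.3% × 2/12 = €2,244.0000
Total = €6,341.0000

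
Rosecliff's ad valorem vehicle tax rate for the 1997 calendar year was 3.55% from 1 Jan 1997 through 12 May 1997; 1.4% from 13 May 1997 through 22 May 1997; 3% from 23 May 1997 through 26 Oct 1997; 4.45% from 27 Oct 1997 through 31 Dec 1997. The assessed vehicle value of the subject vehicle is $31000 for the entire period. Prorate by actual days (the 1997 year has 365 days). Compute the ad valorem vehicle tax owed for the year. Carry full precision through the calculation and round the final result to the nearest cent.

$1059.35

1 Jan – 12 May 1997: 132 days at 3.55% → $31000 × 3.55% × 132/365 = $397.9890
13 May – 22 May 1997: 10 days at 1.4% → $31000 × 1.4% × 10/365 = $11.8904
23 May – 26 Oct 1997: 157 days at 3% → $31000 × 3% × 157/365 = $400.0274
27 Oct – 31 Dec 1997: 66 days at 4.45% → $31000 × 4.45% × 66/365 = $249.4438
Total = $1059.3507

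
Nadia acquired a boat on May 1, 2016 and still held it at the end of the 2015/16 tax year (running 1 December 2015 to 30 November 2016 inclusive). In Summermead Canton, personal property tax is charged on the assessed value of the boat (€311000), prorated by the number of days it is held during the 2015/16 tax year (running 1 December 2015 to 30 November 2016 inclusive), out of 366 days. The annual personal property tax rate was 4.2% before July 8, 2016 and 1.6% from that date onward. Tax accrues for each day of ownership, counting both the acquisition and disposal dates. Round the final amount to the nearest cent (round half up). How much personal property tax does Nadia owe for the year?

May 1 – July 7, 2016: 68 days at 4.2% → €311000 × 4.2% × 68/366 = €2426.8197
July 8 – November 30, 2016: 146 days at 1.6% → €311000 × 1.6% × 146/366 = €1984.9617
Total = €4411.7814

€4411.78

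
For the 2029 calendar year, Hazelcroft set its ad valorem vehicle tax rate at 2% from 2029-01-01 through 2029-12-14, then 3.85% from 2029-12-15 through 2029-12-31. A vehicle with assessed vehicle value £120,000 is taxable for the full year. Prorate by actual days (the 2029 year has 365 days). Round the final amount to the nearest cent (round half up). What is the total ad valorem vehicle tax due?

£2,503.40

2029-01-01 to 2029-12-14: 348 days at 2% → £120,000 × 2% × 348/365 = £2,288.2192
2029-12-15 to 2029-12-31: 17 days at 3.85% → £120,000 × 3.85% × 17/365 = £215.1781
Total = £2,503.3973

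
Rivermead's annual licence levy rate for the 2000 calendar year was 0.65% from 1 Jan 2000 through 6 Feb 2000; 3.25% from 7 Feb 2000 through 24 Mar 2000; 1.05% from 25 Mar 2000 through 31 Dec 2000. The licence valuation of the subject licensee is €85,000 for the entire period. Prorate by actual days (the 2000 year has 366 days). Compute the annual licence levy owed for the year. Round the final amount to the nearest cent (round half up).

€1,098.27

1 Jan – 6 Feb 2000: 37 days at 0.65% → €85,000 × 0.65% × 37/366 = €55.8538
7 Feb – 24 Mar 2000: 47 days at 3.25% → €85,000 × 3.25% × 47/366 = €354.7473
25 Mar – 31 Dec 2000: 282 days at 1.05% → €85,000 × 1.05% × 282/366 = €687.6639
Total = €1,098.2650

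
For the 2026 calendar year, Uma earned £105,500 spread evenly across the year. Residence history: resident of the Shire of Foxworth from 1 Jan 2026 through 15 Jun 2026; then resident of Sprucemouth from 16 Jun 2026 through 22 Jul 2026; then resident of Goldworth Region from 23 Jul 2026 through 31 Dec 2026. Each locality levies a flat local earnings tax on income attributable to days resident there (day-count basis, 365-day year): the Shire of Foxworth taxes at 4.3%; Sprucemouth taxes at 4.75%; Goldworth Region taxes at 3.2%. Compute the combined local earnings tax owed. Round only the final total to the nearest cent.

£4,069.55

The Shire of Foxworth, 1 Jan – 15 Jun 2026: 166 days → £105,500 × 4.3% × 166/365 = £2,063.1753
Sprucemouth, 16 Jun – 22 Jul 2026: 37 days → £105,500 × 4.75% × 37/365 = £507.9897
Goldworth Region, 23 Jul – 31 Dec 2026: 162 days → £105,500 × 3.2% × 162/365 = £1,498.3890
Total = £4,069.5541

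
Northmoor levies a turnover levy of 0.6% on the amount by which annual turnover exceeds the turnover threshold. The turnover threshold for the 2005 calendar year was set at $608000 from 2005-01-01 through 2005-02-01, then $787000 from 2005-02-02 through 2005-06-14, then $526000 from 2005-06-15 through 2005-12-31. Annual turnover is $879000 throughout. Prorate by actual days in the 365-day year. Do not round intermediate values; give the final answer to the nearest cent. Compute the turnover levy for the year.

2005-01-01 to 2005-02-01: 32 days, exemption $608000 → ($879000 − $608000) × 0.6% × 32/365 = $142.5534
2005-02-02 to 2005-06-14: 133 days, exemption $787000 → ($879000 − $787000) × 0.6% × 133/365 = $201.1397
2005-06-15 to 2005-12-31: 200 days, exemption $526000 → ($879000 − $526000) × 0.6% × 200/365 = $1160.5479
Total = $1504.2411

$1504.24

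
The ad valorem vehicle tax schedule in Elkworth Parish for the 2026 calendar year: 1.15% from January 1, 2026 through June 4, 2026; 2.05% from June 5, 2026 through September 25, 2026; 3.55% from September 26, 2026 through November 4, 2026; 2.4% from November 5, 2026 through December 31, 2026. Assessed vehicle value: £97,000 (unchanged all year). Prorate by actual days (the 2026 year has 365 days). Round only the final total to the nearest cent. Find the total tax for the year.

January 1 – June 4, 2026: 155 days at 1.15% → £97,000 × 1.15% × 155/365 = £473.7055
June 5 – September 25, 2026: 113 days at 2.05% → £97,000 × 2.05% × 113/365 = £615.6178
September 26 – November 4, 2026: 40 days at 3.55% → £97,000 × 3.55% × 40/365 = £377.3699
November 5 – December 31, 2026: 57 days at 2.4% → £97,000 × 2.4% × 57/365 = £363.5507
Total = £1,830.2438

£1,830.24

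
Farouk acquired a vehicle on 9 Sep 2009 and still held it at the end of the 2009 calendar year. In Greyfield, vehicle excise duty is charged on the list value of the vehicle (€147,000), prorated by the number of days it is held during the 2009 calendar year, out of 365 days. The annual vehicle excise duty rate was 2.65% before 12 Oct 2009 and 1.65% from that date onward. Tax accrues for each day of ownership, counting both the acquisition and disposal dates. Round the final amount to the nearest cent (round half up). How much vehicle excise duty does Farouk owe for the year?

9 Sep – 11 Oct 2009: 33 days at 2.65% → €147,000 × 2.65% × 33/365 = €352.1959
12 Oct – 31 Dec 2009: 81 days at 1.65% → €147,000 × 1.65% × 81/365 = €538.2616
Total = €890.4575

€890.46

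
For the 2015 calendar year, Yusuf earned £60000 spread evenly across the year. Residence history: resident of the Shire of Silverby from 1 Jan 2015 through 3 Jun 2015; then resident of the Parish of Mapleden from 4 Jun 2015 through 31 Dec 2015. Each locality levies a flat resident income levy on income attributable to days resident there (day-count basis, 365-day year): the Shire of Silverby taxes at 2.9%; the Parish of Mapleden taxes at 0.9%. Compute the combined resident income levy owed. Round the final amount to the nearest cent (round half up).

The Shire of Silverby, 1 Jan – 3 Jun 2015: 154 days → £60000 × 2.9% × 154/365 = £734.1370
The Parish of Mapleden, 4 Jun – 31 Dec 2015: 211 days → £60000 × 0.9% × 211/365 = £312.1644
Total = £1046.3014

£1046.30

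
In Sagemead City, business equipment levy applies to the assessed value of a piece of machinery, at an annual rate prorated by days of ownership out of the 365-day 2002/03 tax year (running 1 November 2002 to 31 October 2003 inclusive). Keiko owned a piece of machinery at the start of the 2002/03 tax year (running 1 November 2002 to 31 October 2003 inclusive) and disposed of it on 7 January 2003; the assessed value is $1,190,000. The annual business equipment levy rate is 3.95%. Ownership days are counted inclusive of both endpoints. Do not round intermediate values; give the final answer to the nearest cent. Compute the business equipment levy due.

$8,757.10

Days held (1 November 2002 – 7 January 2003): 68 out of 365
Tax = $1,190,000 × 3.95% × 68/365 = $8,757.0959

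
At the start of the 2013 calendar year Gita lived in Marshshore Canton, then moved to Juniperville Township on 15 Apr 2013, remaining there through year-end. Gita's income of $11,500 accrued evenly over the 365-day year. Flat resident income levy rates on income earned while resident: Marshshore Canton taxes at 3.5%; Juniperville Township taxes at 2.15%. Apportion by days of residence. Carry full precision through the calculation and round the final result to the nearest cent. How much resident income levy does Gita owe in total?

$291.49

Marshshore Canton, 1 Jan – 14 Apr 2013: 104 days → $11,500 × 3.5% × 104/365 = $114.6849
Juniperville Township, 15 Apr – 31 Dec 2013: 261 days → $11,500 × 2.15% × 261/365 = $176.8007
Total = $291.4856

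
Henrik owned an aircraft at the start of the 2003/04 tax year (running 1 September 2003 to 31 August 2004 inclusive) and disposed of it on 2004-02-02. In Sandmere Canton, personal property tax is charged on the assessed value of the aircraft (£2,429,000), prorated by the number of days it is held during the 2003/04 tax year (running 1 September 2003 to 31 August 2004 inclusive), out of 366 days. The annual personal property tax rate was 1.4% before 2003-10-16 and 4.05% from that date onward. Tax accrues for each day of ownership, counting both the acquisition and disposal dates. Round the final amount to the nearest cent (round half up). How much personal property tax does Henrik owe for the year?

2003-09-01 to 2003-10-15: 45 days at 1.4% → £2,429,000 × 1.4% × 45/366 = £4,181.0656
2003-10-16 to 2004-02-02: 110 days at 4.05% → £2,429,000 × 4.05% × 110/366 = £29,566.1066
Total = £33,747.1721

£33,747.17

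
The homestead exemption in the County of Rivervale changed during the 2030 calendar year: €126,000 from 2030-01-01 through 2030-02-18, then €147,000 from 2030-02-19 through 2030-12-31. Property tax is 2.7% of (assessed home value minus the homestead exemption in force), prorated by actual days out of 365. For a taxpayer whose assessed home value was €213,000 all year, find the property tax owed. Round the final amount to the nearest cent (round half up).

€1,858.12

2030-01-01 to 2030-02-18: 49 days, exemption €126,000 → (€213,000 − €126,000) × 2.7% × 49/365 = €315.3452
2030-02-19 to 2030-12-31: 316 days, exemption €147,000 → (€213,000 − €147,000) × 2.7% × 316/365 = €1,542.7726
Total = €1,858.1178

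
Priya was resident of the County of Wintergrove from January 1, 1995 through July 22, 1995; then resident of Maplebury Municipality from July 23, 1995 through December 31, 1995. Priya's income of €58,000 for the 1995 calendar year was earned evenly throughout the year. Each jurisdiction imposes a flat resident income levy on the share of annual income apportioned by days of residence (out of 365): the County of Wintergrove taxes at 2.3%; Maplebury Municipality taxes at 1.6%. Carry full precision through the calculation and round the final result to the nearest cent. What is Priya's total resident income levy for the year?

€1,153.80

The County of Wintergrove, January 1 – July 22, 1995: 203 days → €58,000 × 2.3% × 203/365 = €741.9233
Maplebury Municipality, July 23 – December 31, 1995: 162 days → €58,000 × 1.6% × 162/365 = €411.8795
Total = €1,153.8027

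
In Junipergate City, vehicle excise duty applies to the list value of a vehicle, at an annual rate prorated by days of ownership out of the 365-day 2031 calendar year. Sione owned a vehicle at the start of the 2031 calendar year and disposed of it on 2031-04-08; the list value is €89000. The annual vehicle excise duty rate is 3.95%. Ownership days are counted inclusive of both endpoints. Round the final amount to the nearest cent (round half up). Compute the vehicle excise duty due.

Days held (2031-01-01 to 2031-04-08): 98 out of 365
Tax = €89000 × 3.95% × 98/365 = €943.8877

€943.89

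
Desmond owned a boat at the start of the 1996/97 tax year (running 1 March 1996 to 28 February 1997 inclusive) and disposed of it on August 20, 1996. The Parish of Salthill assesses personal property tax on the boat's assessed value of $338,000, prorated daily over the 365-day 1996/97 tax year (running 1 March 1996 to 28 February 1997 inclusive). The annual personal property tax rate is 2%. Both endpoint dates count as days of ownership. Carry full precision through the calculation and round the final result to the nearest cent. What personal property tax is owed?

Days held (March 1 – August 20, 1996): 173 out of 365
Tax = $338,000 × 2% × 173/365 = $3,204.0548

$3,204.05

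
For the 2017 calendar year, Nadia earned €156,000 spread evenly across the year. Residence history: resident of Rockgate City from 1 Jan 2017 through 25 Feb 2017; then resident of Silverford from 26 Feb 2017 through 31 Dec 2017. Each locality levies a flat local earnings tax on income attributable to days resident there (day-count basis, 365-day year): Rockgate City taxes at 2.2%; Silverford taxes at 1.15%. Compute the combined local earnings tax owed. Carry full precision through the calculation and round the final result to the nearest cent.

€2,045.31

Rockgate City, 1 Jan – 25 Feb 2017: 56 days → €156,000 × 2.2% × 56/365 = €526.5534
Silverford, 26 Feb – 31 Dec 2017: 309 days → €156,000 × 1.15% × 309/365 = €1,518.7562
Total = €2,045.3096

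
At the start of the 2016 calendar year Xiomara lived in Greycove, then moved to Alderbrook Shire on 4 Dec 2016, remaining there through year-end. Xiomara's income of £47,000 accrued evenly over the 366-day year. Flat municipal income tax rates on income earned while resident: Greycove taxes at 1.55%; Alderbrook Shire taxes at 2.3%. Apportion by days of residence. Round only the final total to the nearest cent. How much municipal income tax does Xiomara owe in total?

£755.47

Greycove, 1 Jan – 3 Dec 2016: 338 days → £47,000 × 1.55% × 338/366 = £672.7678
Alderbrook Shire, 4 Dec – 31 Dec 2016: 28 days → £47,000 × 2.3% × 28/366 = £82.6995
Total = £755.4672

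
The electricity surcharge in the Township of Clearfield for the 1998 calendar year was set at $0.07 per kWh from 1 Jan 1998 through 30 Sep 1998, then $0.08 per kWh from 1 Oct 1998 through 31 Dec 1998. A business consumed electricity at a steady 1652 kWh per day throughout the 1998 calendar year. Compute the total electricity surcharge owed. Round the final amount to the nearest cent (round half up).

1 Jan – 30 Sep 1998: 273 days × 1652 kWh/day = 450,996 kWh at $0.07/kWh → $31,569.72
1 Oct – 31 Dec 1998: 92 days × 1652 kWh/day = 151,984 kWh at $0.08/kWh → $12,158.72

$43,728.44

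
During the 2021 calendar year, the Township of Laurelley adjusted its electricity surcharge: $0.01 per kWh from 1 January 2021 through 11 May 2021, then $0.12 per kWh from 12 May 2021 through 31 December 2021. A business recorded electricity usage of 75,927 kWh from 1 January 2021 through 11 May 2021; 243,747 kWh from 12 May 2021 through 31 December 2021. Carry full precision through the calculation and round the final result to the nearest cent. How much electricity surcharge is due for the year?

$30,008.91

1 January – 11 May 2021: 75,927 kWh at $0.01/kWh → $759.27
12 May – 31 December 2021: 243,747 kWh at $0.12/kWh → $29,249.64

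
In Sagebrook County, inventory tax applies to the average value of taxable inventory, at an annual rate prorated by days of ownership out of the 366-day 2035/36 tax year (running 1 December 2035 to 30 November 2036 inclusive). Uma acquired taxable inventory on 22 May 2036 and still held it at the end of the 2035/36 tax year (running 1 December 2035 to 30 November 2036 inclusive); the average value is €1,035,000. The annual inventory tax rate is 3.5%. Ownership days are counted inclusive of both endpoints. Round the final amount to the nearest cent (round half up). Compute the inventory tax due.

Days held (22 May – 30 Nov 2036): 193 out of 366
Tax = €1,035,000 × 3.5% × 193/366 = €19,102.2541

€19,102.25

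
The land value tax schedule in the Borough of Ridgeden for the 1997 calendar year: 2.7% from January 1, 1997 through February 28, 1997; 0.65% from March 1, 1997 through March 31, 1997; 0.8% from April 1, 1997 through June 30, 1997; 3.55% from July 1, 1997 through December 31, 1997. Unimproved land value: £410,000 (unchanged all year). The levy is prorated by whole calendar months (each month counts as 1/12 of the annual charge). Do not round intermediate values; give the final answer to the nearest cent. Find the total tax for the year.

January 1 – February 28, 1997: 2 months at 2.7% → £410,000 × 2.7% × 2/12 = £1,845.0000
March 1 – March 31, 1997: 1 month at 0.65% → £410,000 × 0.65% × 1/12 = £222.0833
April 1 – June 30, 1997: 3 months at 0.8% → £410,000 × 0.8% × 3/12 = £820.0000
July 1 – December 31, 1997: 6 months at 3.55% → £410,000 × 3.55% × 6/12 = £7,277.5000
Total = £10,164.5833

£10,164.58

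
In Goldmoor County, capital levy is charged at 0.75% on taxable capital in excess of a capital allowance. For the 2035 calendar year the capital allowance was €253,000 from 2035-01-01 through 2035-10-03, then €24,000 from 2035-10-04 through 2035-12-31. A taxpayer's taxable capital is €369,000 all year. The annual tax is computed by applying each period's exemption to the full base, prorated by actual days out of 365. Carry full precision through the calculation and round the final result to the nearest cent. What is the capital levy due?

2035-01-01 to 2035-10-03: 276 days, exemption €253,000 → (€369,000 − €253,000) × 0.75% × 276/365 = €657.8630
2035-10-04 to 2035-12-31: 89 days, exemption €24,000 → (€369,000 − €24,000) × 0.75% × 89/365 = €630.9247
Total = €1,288.7877

€1,288.79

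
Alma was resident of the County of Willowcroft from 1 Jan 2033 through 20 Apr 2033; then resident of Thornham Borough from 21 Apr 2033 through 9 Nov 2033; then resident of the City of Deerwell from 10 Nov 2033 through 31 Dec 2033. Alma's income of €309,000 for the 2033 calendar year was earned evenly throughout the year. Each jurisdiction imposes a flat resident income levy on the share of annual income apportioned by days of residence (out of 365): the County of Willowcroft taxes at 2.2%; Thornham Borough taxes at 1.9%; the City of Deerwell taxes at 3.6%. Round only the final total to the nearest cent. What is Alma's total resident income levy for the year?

The County of Willowcroft, 1 Jan – 20 Apr 2033: 110 days → €309,000 × 2.2% × 110/365 = €2,048.7123
Thornham Borough, 21 Apr – 9 Nov 2033: 203 days → €309,000 × 1.9% × 203/365 = €3,265.2411
The City of Deerwell, 10 Nov – 31 Dec 2033: 52 days → €309,000 × 3.6% × 52/365 = €1,584.7890
Total = €6,898.7425

€6,898.74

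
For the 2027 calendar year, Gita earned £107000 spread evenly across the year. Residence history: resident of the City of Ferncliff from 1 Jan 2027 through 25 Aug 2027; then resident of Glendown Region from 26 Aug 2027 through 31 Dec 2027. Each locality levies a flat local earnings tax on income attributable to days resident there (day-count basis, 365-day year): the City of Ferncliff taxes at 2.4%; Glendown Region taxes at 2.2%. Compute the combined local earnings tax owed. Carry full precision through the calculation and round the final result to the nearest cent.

£2492.95

The City of Ferncliff, 1 Jan – 25 Aug 2027: 237 days → £107000 × 2.4% × 237/365 = £1667.4411
Glendown Region, 26 Aug – 31 Dec 2027: 128 days → £107000 × 2.2% × 128/365 = £825.5123
Total = £2492.9534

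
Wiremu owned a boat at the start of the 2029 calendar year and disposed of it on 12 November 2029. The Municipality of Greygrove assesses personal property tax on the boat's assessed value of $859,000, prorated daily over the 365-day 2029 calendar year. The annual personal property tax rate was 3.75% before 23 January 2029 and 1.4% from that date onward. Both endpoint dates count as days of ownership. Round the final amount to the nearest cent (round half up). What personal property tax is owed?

$11,628.27

1 January – 22 January 2029: 22 days at 3.75% → $859,000 × 3.75% × 22/365 = $1,941.5753
23 January – 12 November 2029: 294 days at 1.4% → $859,000 × 1.4% × 294/365 = $9,686.6959
Total = $11,628.2712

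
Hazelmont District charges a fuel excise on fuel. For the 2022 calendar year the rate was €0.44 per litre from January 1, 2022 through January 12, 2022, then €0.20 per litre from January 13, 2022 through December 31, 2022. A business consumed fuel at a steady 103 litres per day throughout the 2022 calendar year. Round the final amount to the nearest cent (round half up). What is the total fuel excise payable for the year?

January 1 – January 12, 2022: 12 days × 103 litres/day = 1,236 litres at €0.44/litre → €543.84
January 13 – December 31, 2022: 353 days × 103 litres/day = 36,359 litres at €0.20/litre → €7,271.80

€7,815.64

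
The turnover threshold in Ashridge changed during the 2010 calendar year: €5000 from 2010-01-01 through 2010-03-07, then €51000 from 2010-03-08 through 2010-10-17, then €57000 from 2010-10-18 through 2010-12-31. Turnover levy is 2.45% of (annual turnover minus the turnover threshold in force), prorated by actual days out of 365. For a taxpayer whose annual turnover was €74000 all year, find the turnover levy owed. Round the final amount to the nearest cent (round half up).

2010-01-01 to 2010-03-07: 66 days, exemption €5000 → (€74000 − €5000) × 2.45% × 66/365 = €305.6795
2010-03-08 to 2010-10-17: 224 days, exemption €51000 → (€74000 − €51000) × 2.45% × 224/365 = €345.8192
2010-10-18 to 2010-12-31: 75 days, exemption €57000 → (€74000 − €57000) × 2.45% × 75/365 = €85.5822
Total = €737.0808

€737.08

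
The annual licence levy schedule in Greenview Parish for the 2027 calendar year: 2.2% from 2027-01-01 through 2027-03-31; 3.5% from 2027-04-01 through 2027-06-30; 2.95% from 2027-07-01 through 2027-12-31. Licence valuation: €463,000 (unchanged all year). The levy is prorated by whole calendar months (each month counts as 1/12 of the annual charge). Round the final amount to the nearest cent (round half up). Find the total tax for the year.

€13,427.00

2027-01-01 to 2027-03-31: 3 months at 2.2% → €463,000 × 2.2% × 3/12 = €2,546.5000
2027-04-01 to 2027-06-30: 3 months at 3.5% → €463,000 × 3.5% × 3/12 = €4,051.2500
2027-07-01 to 2027-12-31: 6 months at 2.95% → €463,000 × 2.95% × 6/12 = €6,829.2500
Total = €13,427.0000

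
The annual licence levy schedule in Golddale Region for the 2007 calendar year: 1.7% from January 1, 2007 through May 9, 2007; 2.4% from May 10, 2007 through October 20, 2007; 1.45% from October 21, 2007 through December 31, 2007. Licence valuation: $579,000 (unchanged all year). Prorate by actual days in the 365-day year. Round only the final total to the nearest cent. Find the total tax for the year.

January 1 – May 9, 2007: 129 days at 1.7% → $579,000 × 1.7% × 129/365 = $3,478.7589
May 10 – October 20, 2007: 164 days at 2.4% → $579,000 × 2.4% × 164/365 = $6,243.6822
October 21 – December 31, 2007: 72 days at 1.45% → $579,000 × 1.45% × 72/365 = $1,656.0986
Total = $11,378.5397

$11,378.54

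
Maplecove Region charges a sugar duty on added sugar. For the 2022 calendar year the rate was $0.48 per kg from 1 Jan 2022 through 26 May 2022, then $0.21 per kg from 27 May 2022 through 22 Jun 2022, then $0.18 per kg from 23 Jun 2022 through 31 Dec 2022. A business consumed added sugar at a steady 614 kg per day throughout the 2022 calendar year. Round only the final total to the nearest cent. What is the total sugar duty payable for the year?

$67,730.34

1 Jan – 26 May 2022: 146 days × 614 kg/day = 89,644 kg at $0.48/kg → $43,029.12
27 May – 22 Jun 2022: 27 days × 614 kg/day = 16,578 kg at $0.21/kg → $3,481.38
23 Jun – 31 Dec 2022: 192 days × 614 kg/day = 117,888 kg at $0.18/kg → $21,219.84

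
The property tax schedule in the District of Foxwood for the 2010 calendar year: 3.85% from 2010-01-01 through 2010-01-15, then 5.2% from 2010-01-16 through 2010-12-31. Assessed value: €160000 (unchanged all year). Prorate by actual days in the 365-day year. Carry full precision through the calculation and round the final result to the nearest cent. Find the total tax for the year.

2010-01-01 to 2010-01-15: 15 days at 3.85% → €160000 × 3.85% × 15/365 = €253.1507
2010-01-16 to 2010-12-31: 350 days at 5.2% → €160000 × 5.2% × 350/365 = €7978.0822
Total = €8231.2329

€8231.23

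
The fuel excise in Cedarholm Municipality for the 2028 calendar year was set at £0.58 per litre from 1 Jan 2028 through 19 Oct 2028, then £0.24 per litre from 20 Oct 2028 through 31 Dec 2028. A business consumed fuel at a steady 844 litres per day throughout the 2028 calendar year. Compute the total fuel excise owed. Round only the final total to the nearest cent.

£158,216.24

1 Jan – 19 Oct 2028: 293 days × 844 litres/day = 247,292 litres at £0.58/litre → £143,429.36
20 Oct – 31 Dec 2028: 73 days × 844 litres/day = 61,612 litres at £0.24/litre → £14,786.88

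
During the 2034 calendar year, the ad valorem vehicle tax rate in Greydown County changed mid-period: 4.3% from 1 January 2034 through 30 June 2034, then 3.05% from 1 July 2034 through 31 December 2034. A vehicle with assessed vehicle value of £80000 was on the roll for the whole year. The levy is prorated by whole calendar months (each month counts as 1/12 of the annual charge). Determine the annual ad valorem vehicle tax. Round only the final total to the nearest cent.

£2940.00

1 January – 30 June 2034: 6 months at 4.3% → £80000 × 4.3% × 6/12 = £1720.0000
1 July – 31 December 2034: 6 months at 3.05% → £80000 × 3.05% × 6/12 = £1220.0000
Total = £2940.0000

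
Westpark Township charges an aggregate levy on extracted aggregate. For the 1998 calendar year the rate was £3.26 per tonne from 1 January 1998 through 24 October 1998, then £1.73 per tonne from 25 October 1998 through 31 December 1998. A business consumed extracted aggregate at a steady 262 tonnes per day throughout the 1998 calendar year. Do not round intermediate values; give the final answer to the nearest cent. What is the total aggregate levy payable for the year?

£284495.32

1 January – 24 October 1998: 297 days × 262 tonnes/day = 77,814 tonnes at £3.26/tonne → £253673.64
25 October – 31 December 1998: 68 days × 262 tonnes/day = 17,816 tonnes at £1.73/tonne → £30821.68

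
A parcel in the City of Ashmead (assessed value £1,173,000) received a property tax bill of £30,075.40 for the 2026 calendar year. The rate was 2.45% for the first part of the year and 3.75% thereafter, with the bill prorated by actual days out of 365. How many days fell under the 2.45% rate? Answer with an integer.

333 days

Let d = days at the first rate; then 365 − d days at the second rate.
£1,173,000 × [2.45%·d + 3.75%·(365−d)] / 365 = £30,075.40
Solving gives d = 333, so the new rate took effect on 30 Nov 2026.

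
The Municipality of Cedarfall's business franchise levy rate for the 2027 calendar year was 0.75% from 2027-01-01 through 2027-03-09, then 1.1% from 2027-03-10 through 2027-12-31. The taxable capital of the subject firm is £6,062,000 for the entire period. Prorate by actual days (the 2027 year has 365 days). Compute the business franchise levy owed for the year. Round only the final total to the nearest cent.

2027-01-01 to 2027-03-09: 68 days at 0.75% → £6,062,000 × 0.75% × 68/365 = £8,470.1918
2027-03-10 to 2027-12-31: 297 days at 1.1% → £6,062,000 × 1.1% × 297/365 = £54,259.0521
Total = £62,729.2438

£62,729.24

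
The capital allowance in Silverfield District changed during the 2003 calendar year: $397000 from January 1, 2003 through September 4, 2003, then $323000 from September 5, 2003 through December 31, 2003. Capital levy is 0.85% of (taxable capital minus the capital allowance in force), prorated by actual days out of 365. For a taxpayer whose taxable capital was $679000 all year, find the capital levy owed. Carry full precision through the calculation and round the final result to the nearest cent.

$2600.35

January 1 – September 4, 2003: 247 days, exemption $397000 → ($679000 − $397000) × 0.85% × 247/365 = $1622.0795
September 5 – December 31, 2003: 118 days, exemption $323000 → ($679000 − $323000) × 0.85% × 118/365 = $978.2685
Total = $2600.3479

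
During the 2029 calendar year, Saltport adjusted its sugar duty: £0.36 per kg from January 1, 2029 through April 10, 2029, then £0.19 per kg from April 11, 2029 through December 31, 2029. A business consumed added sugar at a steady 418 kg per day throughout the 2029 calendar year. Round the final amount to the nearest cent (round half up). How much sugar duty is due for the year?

January 1 – April 10, 2029: 100 days × 418 kg/day = 41,800 kg at £0.36/kg → £15,048.00
April 11 – December 31, 2029: 265 days × 418 kg/day = 110,770 kg at £0.19/kg → £21,046.30

£36,094.30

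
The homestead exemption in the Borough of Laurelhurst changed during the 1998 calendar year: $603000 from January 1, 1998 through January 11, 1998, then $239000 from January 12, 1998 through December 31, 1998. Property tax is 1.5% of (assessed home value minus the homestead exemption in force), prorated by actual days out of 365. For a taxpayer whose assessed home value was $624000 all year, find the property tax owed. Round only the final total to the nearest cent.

January 1 – January 11, 1998: 11 days, exemption $603000 → ($624000 − $603000) × 1.5% × 11/365 = $9.4932
January 12 – December 31, 1998: 354 days, exemption $239000 → ($624000 − $239000) × 1.5% × 354/365 = $5600.9589
Total = $5610.4521

$5610.45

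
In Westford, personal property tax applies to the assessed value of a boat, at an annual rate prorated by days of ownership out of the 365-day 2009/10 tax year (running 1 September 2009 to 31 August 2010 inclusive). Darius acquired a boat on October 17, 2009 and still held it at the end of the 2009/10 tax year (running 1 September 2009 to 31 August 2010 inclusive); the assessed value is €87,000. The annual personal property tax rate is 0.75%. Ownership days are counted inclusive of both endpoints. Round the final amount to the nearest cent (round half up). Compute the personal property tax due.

Days held (October 17, 2009 – August 31, 2010): 319 out of 365
Tax = €87,000 × 0.75% × 319/365 = €570.2671

€570.27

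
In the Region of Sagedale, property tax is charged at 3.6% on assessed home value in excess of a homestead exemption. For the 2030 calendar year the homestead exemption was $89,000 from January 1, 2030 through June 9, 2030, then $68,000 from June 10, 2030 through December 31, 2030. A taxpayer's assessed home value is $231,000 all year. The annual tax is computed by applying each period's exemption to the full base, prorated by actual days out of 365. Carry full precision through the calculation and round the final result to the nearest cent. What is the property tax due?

$5,536.60

January 1 – June 9, 2030: 160 days, exemption $89,000 → ($231,000 − $89,000) × 3.6% × 160/365 = $2,240.8767
June 10 – December 31, 2030: 205 days, exemption $68,000 → ($231,000 − $68,000) × 3.6% × 205/365 = $3,295.7260
Total = $5,536.6027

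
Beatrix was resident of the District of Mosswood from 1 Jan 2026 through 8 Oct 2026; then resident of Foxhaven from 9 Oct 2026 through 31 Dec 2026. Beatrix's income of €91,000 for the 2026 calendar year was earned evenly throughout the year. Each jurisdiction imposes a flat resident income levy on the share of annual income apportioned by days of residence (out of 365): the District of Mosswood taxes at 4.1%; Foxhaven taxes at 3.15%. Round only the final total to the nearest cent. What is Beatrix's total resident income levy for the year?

The District of Mosswood, 1 Jan – 8 Oct 2026: 281 days → €91,000 × 4.1% × 281/365 = €2,872.3589
Foxhaven, 9 Oct – 31 Dec 2026: 84 days → €91,000 × 3.15% × 84/365 = €659.6877
Total = €3,532.0466

€3,532.05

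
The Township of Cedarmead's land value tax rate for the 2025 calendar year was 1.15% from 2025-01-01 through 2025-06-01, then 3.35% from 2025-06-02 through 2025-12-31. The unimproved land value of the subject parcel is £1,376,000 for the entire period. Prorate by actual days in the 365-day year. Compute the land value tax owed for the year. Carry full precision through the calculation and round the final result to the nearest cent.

£33,489.58

2025-01-01 to 2025-06-01: 152 days at 1.15% → £1,376,000 × 1.15% × 152/365 = £6,589.7205
2025-06-02 to 2025-12-31: 213 days at 3.35% → £1,376,000 × 3.35% × 213/365 = £26,899.8575
Total = £33,489.5781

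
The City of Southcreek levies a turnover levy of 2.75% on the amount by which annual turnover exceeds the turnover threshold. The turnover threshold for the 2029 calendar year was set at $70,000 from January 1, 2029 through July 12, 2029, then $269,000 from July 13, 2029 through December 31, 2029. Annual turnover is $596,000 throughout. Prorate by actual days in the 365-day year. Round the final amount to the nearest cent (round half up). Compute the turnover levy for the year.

$11,886.18

January 1 – July 12, 2029: 193 days, exemption $70,000 → ($596,000 − $70,000) × 2.75% × 193/365 = $7,648.6164
July 13 – December 31, 2029: 172 days, exemption $269,000 → ($596,000 − $269,000) × 2.75% × 172/365 = $4,237.5616
Total = $11,886.1781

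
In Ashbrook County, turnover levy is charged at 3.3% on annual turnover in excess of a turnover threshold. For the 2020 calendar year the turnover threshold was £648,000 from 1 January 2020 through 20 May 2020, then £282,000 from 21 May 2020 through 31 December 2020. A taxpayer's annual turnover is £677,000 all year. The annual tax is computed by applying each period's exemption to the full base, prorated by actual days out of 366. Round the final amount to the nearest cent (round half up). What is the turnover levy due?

£8,382.00

1 January – 20 May 2020: 141 days, exemption £648,000 → (£677,000 − £648,000) × 3.3% × 141/366 = £368.6803
21 May – 31 December 2020: 225 days, exemption £282,000 → (£677,000 − £282,000) × 3.3% × 225/366 = £8,013.3197
Total = £8,382.0000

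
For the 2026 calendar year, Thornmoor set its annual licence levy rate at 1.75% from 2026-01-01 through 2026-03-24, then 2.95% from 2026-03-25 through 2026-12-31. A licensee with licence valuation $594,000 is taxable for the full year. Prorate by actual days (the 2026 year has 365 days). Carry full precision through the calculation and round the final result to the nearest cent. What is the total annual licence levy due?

$15,902.11

2026-01-01 to 2026-03-24: 83 days at 1.75% → $594,000 × 1.75% × 83/365 = $2,363.7945
2026-03-25 to 2026-12-31: 282 days at 2.95% → $594,000 × 2.95% × 282/365 = $13,538.3178
Total = $15,902.1123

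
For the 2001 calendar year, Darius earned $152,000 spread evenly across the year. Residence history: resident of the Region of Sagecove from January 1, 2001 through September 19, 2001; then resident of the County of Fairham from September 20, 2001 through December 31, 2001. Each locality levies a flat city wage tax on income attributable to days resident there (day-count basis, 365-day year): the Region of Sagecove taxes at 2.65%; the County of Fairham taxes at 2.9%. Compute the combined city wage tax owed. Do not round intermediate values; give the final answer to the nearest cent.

The Region of Sagecove, January 1 – September 19, 2001: 262 days → $152,000 × 2.65% × 262/365 = $2,891.3315
The County of Fairham, September 20 – December 31, 2001: 103 days → $152,000 × 2.9% × 103/365 = $1,243.9014
Total = $4,135.2329

$4,135.23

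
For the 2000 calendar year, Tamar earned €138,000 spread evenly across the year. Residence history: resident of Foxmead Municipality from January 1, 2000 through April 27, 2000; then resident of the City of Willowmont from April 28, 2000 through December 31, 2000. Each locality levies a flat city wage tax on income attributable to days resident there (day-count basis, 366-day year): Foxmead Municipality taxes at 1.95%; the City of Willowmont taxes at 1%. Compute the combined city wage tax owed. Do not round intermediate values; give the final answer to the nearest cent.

Foxmead Municipality, January 1 – April 27, 2000: 118 days → €138,000 × 1.95% × 118/366 = €867.5902
The City of Willowmont, April 28 – December 31, 2000: 248 days → €138,000 × 1% × 248/366 = €935.0820
Total = €1,802.6721

€1,802.67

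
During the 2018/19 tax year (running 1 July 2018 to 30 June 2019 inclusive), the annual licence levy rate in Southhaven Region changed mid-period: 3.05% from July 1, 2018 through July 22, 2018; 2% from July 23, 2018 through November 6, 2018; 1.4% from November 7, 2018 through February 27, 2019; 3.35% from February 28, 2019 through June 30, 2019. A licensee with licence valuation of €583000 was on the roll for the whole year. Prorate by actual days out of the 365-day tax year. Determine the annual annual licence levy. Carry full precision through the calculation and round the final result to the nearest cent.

€13598.28

July 1 – July 22, 2018: 22 days at 3.05% → €583000 × 3.05% × 22/365 = €1071.7616
July 23 – November 6, 2018: 107 days at 2% → €583000 × 2% × 107/365 = €3418.1370
November 7, 2018 – February 27, 2019: 113 days at 1.4% → €583000 × 1.4% × 113/365 = €2526.8658
February 28 – June 30, 2019: 123 days at 3.35% → €583000 × 3.35% × 123/365 = €6581.5110
Total = €13598.2753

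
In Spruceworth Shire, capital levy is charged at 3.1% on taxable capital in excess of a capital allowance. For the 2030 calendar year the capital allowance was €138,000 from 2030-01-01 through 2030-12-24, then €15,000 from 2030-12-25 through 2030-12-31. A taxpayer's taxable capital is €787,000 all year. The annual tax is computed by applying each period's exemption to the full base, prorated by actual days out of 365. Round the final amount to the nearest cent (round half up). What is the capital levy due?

€20,192.13

2030-01-01 to 2030-12-24: 358 days, exemption €138,000 → (€787,000 − €138,000) × 3.1% × 358/365 = €19,733.1562
2030-12-25 to 2030-12-31: 7 days, exemption €15,000 → (€787,000 − €15,000) × 3.1% × 7/365 = €458.9699
Total = €20,192.1260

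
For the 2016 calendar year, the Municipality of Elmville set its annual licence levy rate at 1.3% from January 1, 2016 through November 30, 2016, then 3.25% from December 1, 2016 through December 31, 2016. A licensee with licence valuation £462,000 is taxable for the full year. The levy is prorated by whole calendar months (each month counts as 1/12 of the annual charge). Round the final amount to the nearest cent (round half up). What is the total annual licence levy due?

January 1 – November 30, 2016: 11 months at 1.3% → £462,000 × 1.3% × 11/12 = £5,505.5000
December 1 – December 31, 2016: 1 month at 3.25% → £462,000 × 3.25% × 1/12 = £1,251.2500
Total = £6,756.7500

£6,756.75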